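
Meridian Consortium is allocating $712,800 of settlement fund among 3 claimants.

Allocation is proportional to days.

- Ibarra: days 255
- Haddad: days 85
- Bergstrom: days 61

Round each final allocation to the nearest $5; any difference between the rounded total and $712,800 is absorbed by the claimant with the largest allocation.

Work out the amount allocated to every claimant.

Ibarra: $453,280 | Haddad: $151,090 | Bergstrom: $108,430

Total days = 401.
Unrounded shares: Ibarra 255/401 × $712,800 = 453,276.81; Haddad 85/401 × $712,800 = 151,092.27; Bergstrom 61/401 × $712,800 = 108,430.92.
Rounded to nearest $5: Ibarra $453,275; Haddad $151,090; Bergstrom $108,430. Sum = $712,795.
Difference $712,800 − $712,795 = +$5 applied to largest allocation (Ibarra): Ibarra becomes $453,280.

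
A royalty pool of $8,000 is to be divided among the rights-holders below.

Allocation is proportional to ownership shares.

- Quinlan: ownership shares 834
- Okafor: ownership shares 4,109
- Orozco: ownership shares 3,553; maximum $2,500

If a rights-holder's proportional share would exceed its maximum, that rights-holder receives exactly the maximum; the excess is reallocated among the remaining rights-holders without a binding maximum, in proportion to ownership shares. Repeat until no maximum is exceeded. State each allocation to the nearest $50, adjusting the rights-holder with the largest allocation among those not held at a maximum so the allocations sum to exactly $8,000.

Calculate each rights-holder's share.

Quinlan: $950 | Okafor: $4,550 | Orozco: $2,500

Ownership shares total: 8,496.
Pro-rata shares before constraints: Quinlan 785.31; Okafor 3,869.11; Orozco 3,345.57.
Capped: Orozco ($2,500); remaining pool $5,500 reallocated over remaining ownership shares 4,943.
Shares after redistribution: Quinlan 927.98 → $950; Okafor 4,572.02 → $4,550.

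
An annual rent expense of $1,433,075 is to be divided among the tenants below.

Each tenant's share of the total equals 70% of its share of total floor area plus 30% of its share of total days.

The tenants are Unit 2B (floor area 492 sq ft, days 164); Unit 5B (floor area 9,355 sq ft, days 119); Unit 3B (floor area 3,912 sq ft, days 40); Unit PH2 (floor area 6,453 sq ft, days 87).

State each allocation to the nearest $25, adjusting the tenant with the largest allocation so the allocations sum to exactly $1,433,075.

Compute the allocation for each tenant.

Unit 2B: $196,400 · Unit 5B: $589,075 · Unit 3B: $236,100 · Unit PH2: $411,500

Totals — floor area 20,212, days 410.
Combined weights (70% floor area + 30% days): Unit 2B 0.1370; Unit 5B 0.4111; Unit 3B 0.1648; Unit PH2 0.2871.
Pro-rata amounts: Unit 2B 196,387.71; Unit 5B 589,085.35; Unit 3B 236,102.21; Unit PH2 411,499.73.
After rounding ($25): Unit 2B $196,400; Unit 5B $589,075; Unit 3B $236,100; Unit PH2 $411,500. Sum = $1,433,075.
Sum already equals the total — no adjustment.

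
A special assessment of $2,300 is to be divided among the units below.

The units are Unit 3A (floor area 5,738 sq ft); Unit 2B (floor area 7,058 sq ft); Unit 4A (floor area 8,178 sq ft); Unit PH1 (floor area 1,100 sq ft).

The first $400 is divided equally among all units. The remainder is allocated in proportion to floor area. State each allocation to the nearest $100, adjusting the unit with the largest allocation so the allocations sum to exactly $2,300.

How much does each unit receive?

Unit 3A: $600 · Unit 2B: $700 · Unit 4A: $800 · Unit PH1: $200

$400 shared equally gives $100 per unit.
Remainder $1,900 by floor area (total 22,074): Unit 3A 493.89 → $500; Unit 2B 607.51 → $600; Unit 4A 703.91 → $700; Unit PH1 94.68 → $100.
Totals: Unit 3A $100 + $500 = $600; Unit 2B $100 + $600 = $700; Unit 4A $100 + $700 = $800; Unit PH1 $100 + $100 = $200.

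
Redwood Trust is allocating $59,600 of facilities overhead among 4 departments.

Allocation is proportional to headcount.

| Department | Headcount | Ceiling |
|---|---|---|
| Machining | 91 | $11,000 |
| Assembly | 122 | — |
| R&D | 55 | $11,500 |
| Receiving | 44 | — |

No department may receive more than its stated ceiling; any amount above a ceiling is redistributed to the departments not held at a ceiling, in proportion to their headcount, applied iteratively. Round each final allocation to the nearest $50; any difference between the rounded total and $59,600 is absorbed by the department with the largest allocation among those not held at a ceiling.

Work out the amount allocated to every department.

Machining: $11,000 | Assembly: $27,250 | R&D: $11,500 | Receiving: $9,850

Headcount total: 312.
Proportional shares (ignoring caps): Machining 17,383.33; Assembly 23,305.13; R&D 10,506.41; Receiving 8,405.13.
Cap binds for Machining ($11,000); balance $48,600 reallocated over remaining headcount 221.
Cap binds for R&D ($11,500); balance $37,100 reallocated over remaining headcount 166.
Shares after redistribution: Assembly 27,266.27 → $27,250; Receiving 9,833.73 → $9,850.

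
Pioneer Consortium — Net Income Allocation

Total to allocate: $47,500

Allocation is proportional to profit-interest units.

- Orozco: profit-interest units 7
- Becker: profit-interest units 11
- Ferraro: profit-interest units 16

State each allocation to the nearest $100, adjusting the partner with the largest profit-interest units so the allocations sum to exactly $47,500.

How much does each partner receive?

Total profit-interest units = 7 + 11 + 16 = 34.
Pro-rata amounts: Orozco 9,779.41; Becker 15,367.65; Ferraro 22,352.94.
Rounded to nearest $100: Orozco $9,800; Becker $15,400; Ferraro $22,400. Sum = $47,600.
Difference $47,500 − $47,600 = −$100 applied to largest profit-interest units (Ferraro): Ferraro becomes $22,300.

Orozco: $9,800 · Becker: $15,400 · Ferraro: $22,300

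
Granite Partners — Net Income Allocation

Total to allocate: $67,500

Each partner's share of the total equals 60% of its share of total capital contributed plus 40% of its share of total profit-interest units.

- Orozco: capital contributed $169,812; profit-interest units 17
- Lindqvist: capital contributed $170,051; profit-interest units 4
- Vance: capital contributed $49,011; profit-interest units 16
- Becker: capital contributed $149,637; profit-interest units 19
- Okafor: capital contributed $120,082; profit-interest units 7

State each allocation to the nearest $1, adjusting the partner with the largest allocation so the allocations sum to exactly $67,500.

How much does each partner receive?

Capital contributed total 658,593; profit-interest units total 63.
Composite weights (60% capital contributed + 40% profit-interest units): Orozco 0.2626; Lindqvist 0.1803; Vance 0.1462; Becker 0.2570; Okafor 0.1538.
Proportional shares: Orozco 17,728.26; Lindqvist 12,171.53; Vance 9,871.06; Becker 17,344.74; Okafor 10,384.41.
Rounded to nearest $1: Orozco $17,728; Lindqvist $12,172; Vance $9,871; Becker $17,345; Okafor $10,384. Sum = $67,500.
Rounded total matches; no reconciliation needed.

Orozco: $17,728 · Lindqvist: $12,172 · Vance: $9,871 · Becker: $17,345 · Okafor: $10,384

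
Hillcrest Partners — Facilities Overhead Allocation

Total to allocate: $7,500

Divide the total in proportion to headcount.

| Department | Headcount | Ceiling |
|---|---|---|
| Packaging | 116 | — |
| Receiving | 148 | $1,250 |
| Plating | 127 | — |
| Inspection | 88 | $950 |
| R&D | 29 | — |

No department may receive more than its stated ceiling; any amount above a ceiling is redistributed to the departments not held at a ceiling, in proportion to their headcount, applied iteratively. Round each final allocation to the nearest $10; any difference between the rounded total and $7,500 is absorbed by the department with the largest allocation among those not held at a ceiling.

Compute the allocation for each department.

Combined headcount = 508.
Proportional shares (ignoring caps): Packaging 1,712.60; Receiving 2,185.04; Plating 1,875.00; Inspection 1,299.21; R&D 428.15.
Held at cap: Receiving ($1,250), Inspection ($950); balance $5,300 reallocated over remaining headcount 272.
Remaining shares: Packaging 2,260.29 → $2,260; Plating 2,474.63 → $2,470; R&D 565.07 → $570.

Packaging: $2,260; Receiving: $1,250; Plating: $2,470; Inspection: $950; R&D: $570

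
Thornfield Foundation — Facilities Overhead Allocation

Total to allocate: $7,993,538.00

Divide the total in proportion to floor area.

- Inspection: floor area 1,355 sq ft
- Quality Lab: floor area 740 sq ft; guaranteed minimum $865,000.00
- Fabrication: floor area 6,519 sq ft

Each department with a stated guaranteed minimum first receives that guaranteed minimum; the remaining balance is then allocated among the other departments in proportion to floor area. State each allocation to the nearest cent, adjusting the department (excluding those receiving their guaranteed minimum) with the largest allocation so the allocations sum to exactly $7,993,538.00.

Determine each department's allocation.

Inspection: $1,226,716.92 · Quality Lab: $865,000.00 · Fabrication: $5,901,821.08

Guaranteed amounts: Quality Lab $865,000.00. Remaining pool $7,128,538.00.
Remaining pool split over remaining floor area 7,874: Inspection 1,226,716.9152 → $1,226,716.92; Fabrication 5,901,821.0848 → $5,901,821.08.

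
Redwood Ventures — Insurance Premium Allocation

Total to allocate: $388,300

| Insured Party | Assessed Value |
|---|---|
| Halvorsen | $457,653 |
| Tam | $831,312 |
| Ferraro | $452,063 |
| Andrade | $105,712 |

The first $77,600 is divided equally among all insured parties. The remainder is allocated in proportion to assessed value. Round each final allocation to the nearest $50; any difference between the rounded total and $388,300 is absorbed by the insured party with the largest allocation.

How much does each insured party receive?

First tranche $77,600 split equally: $19,400 each.
Remainder $310,700 by assessed value (total 1,846,740): Halvorsen 76,996.65 → $77,000; Tam 139,861.94 → $139,850; Ferraro 76,056.17 → $76,050; Andrade 17,785.24 → $17,800.
Totals: Halvorsen $19,400 + $77,000 = $96,400; Tam $19,400 + $139,850 = $159,250; Ferraro $19,400 + $76,050 = $95,450; Andrade $19,400 + $17,800 = $37,200.

Halvorsen: $96,400; Tam: $159,250; Ferraro: $95,450; Andrade: $37,200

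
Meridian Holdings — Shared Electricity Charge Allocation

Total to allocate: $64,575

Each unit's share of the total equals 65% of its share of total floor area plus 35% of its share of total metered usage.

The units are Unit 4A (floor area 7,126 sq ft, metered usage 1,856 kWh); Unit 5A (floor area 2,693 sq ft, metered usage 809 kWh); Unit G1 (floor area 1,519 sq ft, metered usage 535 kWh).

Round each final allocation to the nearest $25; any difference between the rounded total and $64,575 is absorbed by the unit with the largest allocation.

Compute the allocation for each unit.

Unit 4A: $39,500 | Unit 5A: $15,675 | Unit G1: $9,400

Totals — floor area 11,338, metered usage 3,200.
Blended shares (65% floor area + 35% metered usage): Unit 4A 0.6115; Unit 5A 0.2429; Unit G1 0.1456.
Proportional shares: Unit 4A 39,489.47; Unit 5A 15,683.48; Unit G1 9,402.05.
At nearest $25: Unit 4A $39,500; Unit 5A $15,675; Unit G1 $9,400. Sum = $64,575.
Rounded total matches; no reconciliation needed.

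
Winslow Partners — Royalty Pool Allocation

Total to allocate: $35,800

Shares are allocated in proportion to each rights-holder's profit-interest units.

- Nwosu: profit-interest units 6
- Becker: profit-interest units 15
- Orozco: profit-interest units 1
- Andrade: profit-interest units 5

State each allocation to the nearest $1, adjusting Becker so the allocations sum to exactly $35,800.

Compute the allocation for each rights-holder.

Sum of profit-interest units: 27.
Raw shares: Nwosu 6/27 × $35,800 = 7,955.56; Becker 15/27 × $35,800 = 19,888.89; Orozco 1/27 × $35,800 = 1,325.93; Andrade 5/27 × $35,800 = 6,629.63.
At nearest $1: Nwosu $7,956; Becker $19,889; Orozco $1,326; Andrade $6,630. Sum = $35,801.
Difference $35,800 − $35,801 = −$1 applied to Becker: Becker becomes $19,888.

Nwosu: $7,956 | Becker: $19,888 | Orozco: $1,326 | Andrade: $6,630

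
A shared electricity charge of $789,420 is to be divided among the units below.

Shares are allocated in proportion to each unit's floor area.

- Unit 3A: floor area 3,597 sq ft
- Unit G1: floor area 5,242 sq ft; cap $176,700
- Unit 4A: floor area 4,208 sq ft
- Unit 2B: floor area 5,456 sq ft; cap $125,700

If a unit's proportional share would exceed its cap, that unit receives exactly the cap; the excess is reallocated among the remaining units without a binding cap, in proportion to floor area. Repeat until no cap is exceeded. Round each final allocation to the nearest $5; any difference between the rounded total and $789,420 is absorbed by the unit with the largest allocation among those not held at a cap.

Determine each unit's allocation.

Unit 3A: $224,445 · Unit G1: $176,700 · Unit 4A: $262,575 · Unit 2B: $125,700

Combined floor area = 18,503.
Pro-rata shares before constraints: Unit 3A 153,463.96; Unit G1 223,646.96; Unit 4A 179,531.93; Unit 2B 232,777.15.
Cap binds for Unit G1 ($176,700), Unit 2B ($125,700); remaining pool $487,020 reallocated over remaining floor area 7,805.
Shares after redistribution: Unit 3A 224,447.27 → $224,445; Unit 4A 262,572.73 → $262,575.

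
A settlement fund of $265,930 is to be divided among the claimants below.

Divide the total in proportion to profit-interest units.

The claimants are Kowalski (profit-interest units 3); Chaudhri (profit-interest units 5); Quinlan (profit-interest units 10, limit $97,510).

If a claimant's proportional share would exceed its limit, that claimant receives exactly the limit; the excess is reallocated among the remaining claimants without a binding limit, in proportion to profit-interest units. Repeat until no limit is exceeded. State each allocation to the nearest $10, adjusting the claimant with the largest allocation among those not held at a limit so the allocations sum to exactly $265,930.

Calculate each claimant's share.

Combined profit-interest units = 18.
Proportional shares (ignoring caps): Kowalski 44,321.67; Chaudhri 73,869.44; Quinlan 147,738.89.
Capped: Quinlan ($97,510); remaining pool $168,420 reallocated over remaining profit-interest units 8.
Redistributed shares: Kowalski 63,157.50 → $63,160; Chaudhri 105,262.50 → $105,260.

Kowalski: $63,160 | Chaudhri: $105,260 | Quinlan: $97,510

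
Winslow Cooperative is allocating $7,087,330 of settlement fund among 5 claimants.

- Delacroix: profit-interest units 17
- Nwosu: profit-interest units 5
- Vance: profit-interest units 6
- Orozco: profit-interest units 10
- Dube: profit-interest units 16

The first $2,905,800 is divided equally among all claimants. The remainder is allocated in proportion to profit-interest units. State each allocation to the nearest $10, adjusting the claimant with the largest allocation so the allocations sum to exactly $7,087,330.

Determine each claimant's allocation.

Delacroix: $1,897,570; Nwosu: $968,340; Vance: $1,045,770; Orozco: $1,355,520; Dube: $1,820,130

$2,905,800 shared equally gives $581,160 per claimant.
Remainder $4,181,530 by profit-interest units (total 54): Delacroix 1,316,407.59 → $1,316,410; Nwosu 387,178.70 → $387,180; Vance 464,614.44 → $464,610; Orozco 774,357.41 → $774,360; Dube 1,238,971.85 → $1,238,970.
Totals: Delacroix $581,160 + $1,316,410 = $1,897,570; Nwosu $581,160 + $387,180 = $968,340; Vance $581,160 + $464,610 = $1,045,770; Orozco $581,160 + $774,360 = $1,355,520; Dube $581,160 + $1,238,970 = $1,820,130.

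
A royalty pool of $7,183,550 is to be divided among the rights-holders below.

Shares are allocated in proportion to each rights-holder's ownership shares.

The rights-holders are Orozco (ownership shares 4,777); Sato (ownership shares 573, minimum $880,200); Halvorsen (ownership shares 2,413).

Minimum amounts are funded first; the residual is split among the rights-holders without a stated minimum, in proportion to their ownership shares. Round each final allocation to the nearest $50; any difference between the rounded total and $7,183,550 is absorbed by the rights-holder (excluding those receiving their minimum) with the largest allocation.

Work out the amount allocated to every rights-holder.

Orozco: $4,187,900 | Sato: $880,200 | Halvorsen: $2,115,450

Guaranteed amounts: Sato $880,200. Balance $6,303,350.
Balance split over remaining ownership shares 7,190: Orozco 4,187,914.18 → $4,187,900; Halvorsen 2,115,435.82 → $2,115,450.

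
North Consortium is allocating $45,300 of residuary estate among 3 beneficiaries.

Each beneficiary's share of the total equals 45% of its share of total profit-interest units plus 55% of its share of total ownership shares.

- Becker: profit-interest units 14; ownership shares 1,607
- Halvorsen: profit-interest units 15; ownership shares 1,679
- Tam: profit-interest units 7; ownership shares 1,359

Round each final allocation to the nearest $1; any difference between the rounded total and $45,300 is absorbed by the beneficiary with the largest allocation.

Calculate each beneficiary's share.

Profit-interest units total 36; ownership shares total 4,645.
Blended shares (45% profit-interest units + 55% ownership shares): Becker 0.3653; Halvorsen 0.3863; Tam 0.2484.
Proportional shares: Becker 16,547.18; Halvorsen 17,499.62; Tam 11,253.20.
Rounded to nearest $1: Becker $16,547; Halvorsen $17,500; Tam $11,253. Sum = $45,300.
Sum already equals the total — no adjustment.

Becker: $16,547; Halvorsen: $17,500; Tam: $11,253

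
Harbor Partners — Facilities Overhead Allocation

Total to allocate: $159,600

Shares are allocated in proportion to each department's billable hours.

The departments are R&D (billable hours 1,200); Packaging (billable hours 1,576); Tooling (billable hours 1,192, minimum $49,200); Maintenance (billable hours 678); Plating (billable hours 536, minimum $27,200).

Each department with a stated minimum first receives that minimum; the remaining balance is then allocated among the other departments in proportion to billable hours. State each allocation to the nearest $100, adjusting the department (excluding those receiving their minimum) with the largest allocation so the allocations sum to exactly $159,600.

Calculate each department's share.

Fund the minimums — Tooling $49,200; Plating $27,200. Balance $83,200.
Balance split over remaining billable hours 3,454: R&D 28,905.62 → $28,900; Packaging 37,962.71 → $38,000; Maintenance 16,331.67 → $16,300.

R&D: $28,900 · Packaging: $38,000 · Tooling: $49,200 · Maintenance: $16,300 · Plating: $27,200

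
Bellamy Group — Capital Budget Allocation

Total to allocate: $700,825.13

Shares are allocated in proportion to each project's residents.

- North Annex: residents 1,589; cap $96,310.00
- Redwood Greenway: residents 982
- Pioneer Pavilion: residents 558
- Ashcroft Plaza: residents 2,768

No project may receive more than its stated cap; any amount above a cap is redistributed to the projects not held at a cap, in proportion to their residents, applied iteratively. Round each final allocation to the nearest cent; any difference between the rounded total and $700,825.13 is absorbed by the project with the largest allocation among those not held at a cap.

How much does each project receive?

North Annex: $96,310.00 · Redwood Greenway: $137,798.02 · Pioneer Pavilion: $78,300.71 · Ashcroft Plaza: $388,416.40

Combined residents = 5,897.
Unconstrained shares: North Annex 188,843.6716; Redwood Greenway 116,705.1514; Pioneer Pavilion 66,315.1471; Ashcroft Plaza 328,961.1599.
Held at cap: North Annex ($96,310.00); residual $604,515.13 reallocated over remaining residents 4,308.
Remaining shares: Redwood Greenway 137,798.0171 → $137,798.02; Pioneer Pavilion 78,300.7063 → $78,300.71; Ashcroft Plaza 388,416.4066 → $388,416.41.
Rounding difference −$0.01 applied to Ashcroft Plaza → $388,416.40.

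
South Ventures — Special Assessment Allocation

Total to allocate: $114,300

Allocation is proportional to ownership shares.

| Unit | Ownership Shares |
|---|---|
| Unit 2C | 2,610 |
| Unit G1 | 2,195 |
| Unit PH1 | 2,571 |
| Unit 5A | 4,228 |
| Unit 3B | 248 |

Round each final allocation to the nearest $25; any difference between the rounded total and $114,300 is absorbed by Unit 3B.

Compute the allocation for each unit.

Total ownership shares = 11,852.
Unrounded shares: Unit 2C 2,610/11,852 × $114,300 = 25,170.69; Unit G1 2,195/11,852 × $114,300 = 21,168.45; Unit PH1 2,571/11,852 × $114,300 = 24,794.57; Unit 5A 4,228/11,852 × $114,300 = 40,774.59; Unit 3B 248/11,852 × $114,300 = 2,391.70.
At nearest $25: Unit 2C $25,175; Unit G1 $21,175; Unit PH1 $24,800; Unit 5A $40,775; Unit 3B $2,400. Sum = $114,325.
Difference $114,300 − $114,325 = −$25 applied to Unit 3B: Unit 3B becomes $2,375.

Unit 2C: $25,175; Unit G1: $21,175; Unit PH1: $24,800; Unit 5A: $40,775; Unit 3B: $2,375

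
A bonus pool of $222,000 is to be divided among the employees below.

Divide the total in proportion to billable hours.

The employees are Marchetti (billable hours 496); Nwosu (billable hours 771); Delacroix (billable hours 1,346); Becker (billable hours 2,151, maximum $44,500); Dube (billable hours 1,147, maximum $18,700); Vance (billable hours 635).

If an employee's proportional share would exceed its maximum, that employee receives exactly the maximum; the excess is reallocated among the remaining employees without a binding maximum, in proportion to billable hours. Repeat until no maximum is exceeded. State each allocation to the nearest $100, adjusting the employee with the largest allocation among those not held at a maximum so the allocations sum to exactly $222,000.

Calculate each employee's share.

Total billable hours = 6,546.
Proportional shares (ignoring caps): Marchetti 16,821.26; Nwosu 26,147.57; Delacroix 45,648.03; Becker 72,948.67; Dube 38,899.18; Vance 21,535.29.
Cap binds for Becker ($44,500), Dube ($18,700); residual $158,800 reallocated over remaining billable hours 3,248.
Shares after redistribution: Marchetti 24,250.25 → $24,300; Nwosu 37,695.44 → $37,700; Delacroix 65,808.13 → $65,800; Vance 31,046.18 → $31,000.

Marchetti: $24,300; Nwosu: $37,700; Delacroix: $65,800; Becker: $44,500; Dube: $18,700; Vance: $31,000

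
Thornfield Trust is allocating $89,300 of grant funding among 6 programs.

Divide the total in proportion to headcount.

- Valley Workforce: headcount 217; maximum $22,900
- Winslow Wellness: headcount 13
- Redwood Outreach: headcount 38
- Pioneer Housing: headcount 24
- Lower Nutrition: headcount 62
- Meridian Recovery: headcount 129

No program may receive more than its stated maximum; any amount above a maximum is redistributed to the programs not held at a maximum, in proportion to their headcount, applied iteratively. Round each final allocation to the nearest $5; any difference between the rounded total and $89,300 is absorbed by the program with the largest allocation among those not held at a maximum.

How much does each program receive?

Headcount total: 483.
Proportional shares (ignoring caps): Valley Workforce 40,120.29; Winslow Wellness 2,403.52; Redwood Outreach 7,025.67; Pioneer Housing 4,437.27; Lower Nutrition 11,462.94; Meridian Recovery 23,850.31.
Held at cap: Valley Workforce ($22,900); residual $66,400 reallocated over remaining headcount 266.
Shares after redistribution: Winslow Wellness 3,245.11 → $3,245; Redwood Outreach 9,485.71 → $9,485; Pioneer Housing 5,990.98 → $5,990; Lower Nutrition 15,476.69 → $15,475; Meridian Recovery 32,201.50 → $32,200.
Rounding difference +$5 applied to Meridian Recovery → $32,205.

Valley Workforce: $22,900 · Winslow Wellness: $3,245 · Redwood Outreach: $9,485 · Pioneer Housing: $5,990 · Lower Nutrition: $15,475 · Meridian Recovery: $32,205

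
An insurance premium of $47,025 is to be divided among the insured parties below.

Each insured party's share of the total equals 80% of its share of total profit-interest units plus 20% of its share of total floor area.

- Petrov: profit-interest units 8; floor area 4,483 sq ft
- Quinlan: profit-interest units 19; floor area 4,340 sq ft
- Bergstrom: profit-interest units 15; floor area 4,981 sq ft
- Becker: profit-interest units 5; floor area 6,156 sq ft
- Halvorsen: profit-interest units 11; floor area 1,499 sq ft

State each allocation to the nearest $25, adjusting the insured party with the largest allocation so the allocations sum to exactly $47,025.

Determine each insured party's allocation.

Profit-interest units total 58; floor area total 21,459.
Blended shares (80% profit-interest units + 20% floor area): Petrov 0.1521; Quinlan 0.3025; Bergstrom 0.2533; Becker 0.1263; Halvorsen 0.1657.
Raw shares: Petrov 7,153.76; Quinlan 14,225.92; Bergstrom 11,912.37; Becker 5,941.14; Halvorsen 7,791.81.
After rounding ($25): Petrov $7,150; Quinlan $14,225; Bergstrom $11,900; Becker $5,950; Halvorsen $7,800. Sum = $47,025.
Sum already equals the total — no adjustment.

Petrov: $7,150 | Quinlan: $14,225 | Bergstrom: $11,900 | Becker: $5,950 | Halvorsen: $7,800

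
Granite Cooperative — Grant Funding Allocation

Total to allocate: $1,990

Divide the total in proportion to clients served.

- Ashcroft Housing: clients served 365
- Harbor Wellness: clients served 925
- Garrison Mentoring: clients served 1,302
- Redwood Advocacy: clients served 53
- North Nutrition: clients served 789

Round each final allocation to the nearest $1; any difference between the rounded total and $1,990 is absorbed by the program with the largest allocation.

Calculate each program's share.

Clients served total: 3,434.
Pro-rata amounts: Ashcroft Housing 365/3,434 × $1,990 = 211.52; Harbor Wellness 925/3,434 × $1,990 = 536.04; Garrison Mentoring 1,302/3,434 × $1,990 = 754.51; Redwood Advocacy 53/3,434 × $1,990 = 30.71; North Nutrition 789/3,434 × $1,990 = 457.22.
After rounding ($1): Ashcroft Housing $212; Harbor Wellness $536; Garrison Mentoring $755; Redwood Advocacy $31; North Nutrition $457. Sum = $1,991.
Difference $1,990 − $1,991 = −$1 applied to largest allocation (Garrison Mentoring): Garrison Mentoring becomes $754.

Ashcroft Housing: $212; Harbor Wellness: $536; Garrison Mentoring: $754; Redwood Advocacy: $31; North Nutrition: $457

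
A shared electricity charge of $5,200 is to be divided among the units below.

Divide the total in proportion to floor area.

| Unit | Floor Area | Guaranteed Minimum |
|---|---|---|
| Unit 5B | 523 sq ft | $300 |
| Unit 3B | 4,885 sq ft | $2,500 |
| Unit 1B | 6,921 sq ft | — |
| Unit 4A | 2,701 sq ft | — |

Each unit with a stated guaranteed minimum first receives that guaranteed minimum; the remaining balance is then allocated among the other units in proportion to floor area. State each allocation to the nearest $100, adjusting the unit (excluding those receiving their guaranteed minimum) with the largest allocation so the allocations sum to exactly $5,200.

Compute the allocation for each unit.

Unit 5B: $300 · Unit 3B: $2,500 · Unit 1B: $1,700 · Unit 4A: $700

Fund the minimums — Unit 5B $300; Unit 3B $2,500. Remaining pool $2,400.
Remaining pool split over remaining floor area 9,622: Unit 1B 1,726.29 → $1,700; Unit 4A 673.71 → $700.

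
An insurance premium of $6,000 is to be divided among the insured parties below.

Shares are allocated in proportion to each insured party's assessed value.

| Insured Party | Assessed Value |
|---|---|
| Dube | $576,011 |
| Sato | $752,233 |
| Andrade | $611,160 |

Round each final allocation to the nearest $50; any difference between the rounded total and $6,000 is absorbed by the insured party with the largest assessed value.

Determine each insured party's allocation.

Combined assessed value = 1,939,404.
Unrounded shares: Dube 576,011/1,939,404 × $6,000 = 1,782.02; Sato 752,233/1,939,404 × $6,000 = 2,327.21; Andrade 611,160/1,939,404 × $6,000 = 1,890.77.
At nearest $50: Dube $1,800; Sato $2,350; Andrade $1,900. Sum = $6,050.
Difference $6,000 − $6,050 = −$50 applied to largest assessed value (Sato): Sato becomes $2,300.

Dube: $1,800; Sato: $2,300; Andrade: $1,900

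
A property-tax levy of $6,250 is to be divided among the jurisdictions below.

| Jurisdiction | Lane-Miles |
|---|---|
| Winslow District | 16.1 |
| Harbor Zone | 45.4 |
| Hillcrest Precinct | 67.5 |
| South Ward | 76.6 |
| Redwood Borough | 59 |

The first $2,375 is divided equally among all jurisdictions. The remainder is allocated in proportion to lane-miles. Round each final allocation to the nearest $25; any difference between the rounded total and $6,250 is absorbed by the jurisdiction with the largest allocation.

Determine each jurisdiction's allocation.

First tranche $2,375 split equally: $475 each.
Remainder $3,875 by lane-miles (total 264.6): Winslow District 235.78 → $225; Harbor Zone 664.87 → $675; Hillcrest Precinct 988.52 → $1,000; South Ward 1,121.79 → $1,125; Redwood Borough 864.04 → $875.
Rounding difference −$25 on remainder applied to South Ward.
Totals: Winslow District $475 + $225 = $700; Harbor Zone $475 + $675 = $1,150; Hillcrest Precinct $475 + $1,000 = $1,475; South Ward $475 + $1,100 = $1,575; Redwood Borough $475 + $875 = $1,350.

Winslow District: $700 · Harbor Zone: $1,150 · Hillcrest Precinct: $1,475 · South Ward: $1,575 · Redwood Borough: $1,350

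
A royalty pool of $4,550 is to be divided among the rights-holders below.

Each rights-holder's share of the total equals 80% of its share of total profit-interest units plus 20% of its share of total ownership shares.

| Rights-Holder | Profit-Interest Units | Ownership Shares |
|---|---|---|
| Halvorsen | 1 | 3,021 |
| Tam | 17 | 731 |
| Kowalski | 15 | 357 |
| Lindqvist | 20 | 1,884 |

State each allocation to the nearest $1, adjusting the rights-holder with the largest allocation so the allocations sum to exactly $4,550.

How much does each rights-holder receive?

Halvorsen: $527; Tam: $1,279; Kowalski: $1,084; Lindqvist: $1,660

Profit-interest units total 53; ownership shares total 5,993.
Blended shares (80% profit-interest units + 20% ownership shares): Halvorsen 0.1159; Tam 0.2810; Kowalski 0.2383; Lindqvist 0.3648.
Unrounded shares: Halvorsen 527.40; Tam 1,278.55; Kowalski 1,084.40; Lindqvist 1,659.66.
Rounded to nearest $1: Halvorsen $527; Tam $1,279; Kowalski $1,084; Lindqvist $1,660. Sum = $4,550.
Rounded total matches; no reconciliation needed.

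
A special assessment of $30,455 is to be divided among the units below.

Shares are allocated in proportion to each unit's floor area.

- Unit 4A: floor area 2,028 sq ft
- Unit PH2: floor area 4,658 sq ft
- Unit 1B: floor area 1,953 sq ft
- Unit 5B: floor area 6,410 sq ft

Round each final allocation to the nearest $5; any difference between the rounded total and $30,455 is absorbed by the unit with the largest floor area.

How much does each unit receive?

Unit 4A: $4,105; Unit PH2: $9,425; Unit 1B: $3,950; Unit 5B: $12,975

Combined floor area = 2,028 + 4,658 + 1,953 + 6,410 = 15,049.
Proportional shares: Unit 4A 4,104.11; Unit PH2 9,426.50; Unit 1B 3,952.33; Unit 5B 12,972.06.
At nearest $5: Unit 4A $4,105; Unit PH2 $9,425; Unit 1B $3,950; Unit 5B $12,970. Sum = $30,450.
Difference $30,455 − $30,450 = +$5 applied to largest floor area (Unit 5B): Unit 5B becomes $12,975.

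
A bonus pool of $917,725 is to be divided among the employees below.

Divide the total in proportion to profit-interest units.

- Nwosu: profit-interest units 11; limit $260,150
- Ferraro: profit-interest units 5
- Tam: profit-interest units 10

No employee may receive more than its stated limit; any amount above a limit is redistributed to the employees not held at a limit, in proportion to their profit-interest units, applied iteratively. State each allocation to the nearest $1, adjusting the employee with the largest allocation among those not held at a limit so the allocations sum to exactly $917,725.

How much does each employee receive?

Combined profit-interest units = 26.
Pro-rata shares before constraints: Nwosu 388,268.27; Ferraro 176,485.58; Tam 352,971.15.
Capped: Nwosu ($260,150); remaining pool $657,575 reallocated over remaining profit-interest units 15.
Redistributed shares: Ferraro 219,191.67 → $219,192; Tam 438,383.33 → $438,383.

Nwosu: $260,150 | Ferraro: $219,192 | Tam: $438,383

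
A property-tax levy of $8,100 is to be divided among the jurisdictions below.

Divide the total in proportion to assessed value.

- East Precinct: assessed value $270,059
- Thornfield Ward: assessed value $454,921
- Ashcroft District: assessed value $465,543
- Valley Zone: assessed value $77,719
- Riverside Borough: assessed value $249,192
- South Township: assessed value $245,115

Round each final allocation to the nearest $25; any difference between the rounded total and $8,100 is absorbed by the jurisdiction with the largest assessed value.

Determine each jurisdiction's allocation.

Sum of assessed value: 1,762,549.
Pro-rata amounts: East Precinct 270,059/1,762,549 × $8,100 = 1,241.09; Thornfield Ward 454,921/1,762,549 × $8,100 = 2,090.64; Ashcroft District 465,543/1,762,549 × $8,100 = 2,139.46; Valley Zone 77,719/1,762,549 × $8,100 = 357.17; Riverside Borough 249,192/1,762,549 × $8,100 = 1,145.19; South Township 245,115/1,762,549 × $8,100 = 1,126.45.
Rounded to nearest $25: East Precinct $1,250; Thornfield Ward $2,100; Ashcroft District $2,150; Valley Zone $350; Riverside Borough $1,150; South Township $1,125. Sum = $8,125.
Difference $8,100 − $8,125 = −$25 applied to largest assessed value (Ashcroft District): Ashcroft District becomes $2,125.

East Precinct: $1,250; Thornfield Ward: $2,100; Ashcroft District: $2,125; Valley Zone: $350; Riverside Borough: $1,150; South Township: $1,125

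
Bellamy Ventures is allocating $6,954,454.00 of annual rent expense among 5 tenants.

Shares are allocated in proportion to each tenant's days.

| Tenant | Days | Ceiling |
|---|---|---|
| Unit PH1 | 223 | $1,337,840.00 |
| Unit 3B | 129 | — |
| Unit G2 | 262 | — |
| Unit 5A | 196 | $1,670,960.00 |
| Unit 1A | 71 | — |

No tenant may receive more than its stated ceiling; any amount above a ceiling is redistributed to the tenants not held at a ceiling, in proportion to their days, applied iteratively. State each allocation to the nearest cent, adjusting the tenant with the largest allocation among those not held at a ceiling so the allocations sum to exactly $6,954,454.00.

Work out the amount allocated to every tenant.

Unit PH1: $1,337,840.00 | Unit 3B: $1,101,708.58 | Unit G2: $2,237,578.68 | Unit 5A: $1,670,960.00 | Unit 1A: $606,366.74

Days total: 881.
Pro-rata shares before constraints: Unit PH1 1,760,321.5006; Unit 3B 1,018,302.5721; Unit G2 2,068,180.4177; Unit 5A 1,547,188.4041; Unit 1A 560,461.1056.
Held at cap: Unit PH1 ($1,337,840.00); balance $5,616,614.00 reallocated over remaining days 658.
Held at cap: Unit 5A ($1,670,960.00); balance $3,945,654.00 reallocated over remaining days 462.
Redistributed shares: Unit 3B 1,101,708.5844 → $1,101,708.58; Unit G2 2,237,578.6753 → $2,237,578.68; Unit 1A 606,366.7403 → $606,366.74.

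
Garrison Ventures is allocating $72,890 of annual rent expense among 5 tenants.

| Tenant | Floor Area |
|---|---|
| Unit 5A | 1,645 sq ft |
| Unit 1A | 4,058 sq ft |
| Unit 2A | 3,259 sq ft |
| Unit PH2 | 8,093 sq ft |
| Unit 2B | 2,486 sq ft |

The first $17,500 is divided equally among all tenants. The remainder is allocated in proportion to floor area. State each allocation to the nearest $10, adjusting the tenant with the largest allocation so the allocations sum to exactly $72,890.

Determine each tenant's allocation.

Unit 5A: $8,160; Unit 1A: $15,000; Unit 2A: $12,740; Unit PH2: $26,440; Unit 2B: $10,550

Equal tier: $17,500 ÷ 5 = $3,500 apiece.
Remainder $55,390 by floor area (total 19,541): Unit 5A 4,662.84 → $4,660; Unit 1A 11,502.62 → $11,500; Unit 2A 9,237.81 → $9,240; Unit PH2 22,940.04 → $22,940; Unit 2B 7,046.70 → $7,050.
Totals: Unit 5A $3,500 + $4,660 = $8,160; Unit 1A $3,500 + $11,500 = $15,000; Unit 2A $3,500 + $9,240 = $12,740; Unit PH2 $3,500 + $22,940 = $26,440; Unit 2B $3,500 + $7,050 = $10,550.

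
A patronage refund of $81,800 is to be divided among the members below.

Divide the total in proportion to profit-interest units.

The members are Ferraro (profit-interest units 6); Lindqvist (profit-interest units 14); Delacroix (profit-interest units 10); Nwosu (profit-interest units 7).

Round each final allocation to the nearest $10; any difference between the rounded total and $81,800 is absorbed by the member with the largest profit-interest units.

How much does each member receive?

Profit-interest units total: 6 + 14 + 10 + 7 = 37.
Proportional shares: Ferraro 13,264.86; Lindqvist 30,951.35; Delacroix 22,108.11; Nwosu 15,475.68.
At nearest $10: Ferraro $13,260; Lindqvist $30,950; Delacroix $22,110; Nwosu $15,480. Sum = $81,800.
Rounded total matches; no reconciliation needed.

Ferraro: $13,260; Lindqvist: $30,950; Delacroix: $22,110; Nwosu: $15,480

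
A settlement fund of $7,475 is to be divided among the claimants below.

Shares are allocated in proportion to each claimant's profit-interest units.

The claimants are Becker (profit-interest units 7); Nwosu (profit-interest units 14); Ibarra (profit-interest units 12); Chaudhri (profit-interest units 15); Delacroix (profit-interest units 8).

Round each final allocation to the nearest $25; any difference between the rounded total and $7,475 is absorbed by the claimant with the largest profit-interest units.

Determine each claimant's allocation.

Becker: $925 · Nwosu: $1,875 · Ibarra: $1,600 · Chaudhri: $2,000 · Delacroix: $1,075

Total profit-interest units = 7 + 14 + 12 + 15 + 8 = 56.
Proportional shares: Becker 934.38; Nwosu 1,868.75; Ibarra 1,601.79; Chaudhri 2,002.23; Delacroix 1,067.86.
Rounded to nearest $25: Becker $925; Nwosu $1,875; Ibarra $1,600; Chaudhri $2,000; Delacroix $1,075. Sum = $7,475.
No rounding difference to absorb.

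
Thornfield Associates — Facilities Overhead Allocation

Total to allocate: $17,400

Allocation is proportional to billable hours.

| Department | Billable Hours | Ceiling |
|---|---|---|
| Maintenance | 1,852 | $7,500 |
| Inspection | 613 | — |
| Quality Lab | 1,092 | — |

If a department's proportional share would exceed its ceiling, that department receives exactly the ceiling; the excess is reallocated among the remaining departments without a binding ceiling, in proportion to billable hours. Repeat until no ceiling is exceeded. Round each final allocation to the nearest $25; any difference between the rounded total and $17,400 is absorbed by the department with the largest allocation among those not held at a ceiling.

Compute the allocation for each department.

Maintenance: $7,500 · Inspection: $3,550 · Quality Lab: $6,350

Combined billable hours = 3,557.
Unconstrained shares: Maintenance 9,059.54; Inspection 2,998.65; Quality Lab 5,341.80.
Capped: Maintenance ($7,500); residual $9,900 reallocated over remaining billable hours 1,705.
Remaining shares: Inspection 3,559.35 → $3,550; Quality Lab 6,340.65 → $6,350.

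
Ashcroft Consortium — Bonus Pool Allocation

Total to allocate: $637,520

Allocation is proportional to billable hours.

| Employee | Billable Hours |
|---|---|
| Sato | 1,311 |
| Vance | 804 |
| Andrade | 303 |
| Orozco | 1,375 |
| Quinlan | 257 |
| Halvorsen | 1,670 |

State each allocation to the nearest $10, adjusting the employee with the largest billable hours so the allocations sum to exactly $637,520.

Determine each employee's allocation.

Combined billable hours = 1,311 + 804 + 303 + 1,375 + 257 + 1,670 = 5,720.
Raw shares: Sato 146,116.91; Vance 89,609.45; Andrade 33,770.73; Orozco 153,250.00; Quinlan 28,643.82; Halvorsen 186,129.09.
Rounded to nearest $10: Sato $146,120; Vance $89,610; Andrade $33,770; Orozco $153,250; Quinlan $28,640; Halvorsen $186,130. Sum = $637,520.
Sum already equals the total — no adjustment.

Sato: $146,120 · Vance: $89,610 · Andrade: $33,770 · Orozco: $153,250 · Quinlan: $28,640 · Halvorsen: $186,130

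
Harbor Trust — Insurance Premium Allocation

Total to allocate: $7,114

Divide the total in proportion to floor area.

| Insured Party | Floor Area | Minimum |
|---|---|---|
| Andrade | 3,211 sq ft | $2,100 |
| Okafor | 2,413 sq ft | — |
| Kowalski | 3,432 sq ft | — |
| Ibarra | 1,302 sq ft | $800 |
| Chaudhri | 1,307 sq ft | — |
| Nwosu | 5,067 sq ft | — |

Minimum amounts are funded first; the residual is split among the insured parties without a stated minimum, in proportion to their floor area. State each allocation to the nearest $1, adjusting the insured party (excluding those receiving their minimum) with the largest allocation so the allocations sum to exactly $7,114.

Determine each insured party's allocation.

Guaranteed amounts: Andrade $2,100; Ibarra $800. Residual $4,214.
Residual split over remaining floor area 12,219: Okafor 832.18 → $832; Kowalski 1,183.60 → $1,184; Chaudhri 450.75 → $451; Nwosu 1,747.47 → $1,747.

Andrade: $2,100 · Okafor: $832 · Kowalski: $1,184 · Ibarra: $800 · Chaudhri: $451 · Nwosu: $1,747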